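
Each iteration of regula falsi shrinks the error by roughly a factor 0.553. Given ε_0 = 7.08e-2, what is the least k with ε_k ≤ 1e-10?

35

After k steps, ε_k ≈ 7.08e-2·0.553^k.
Need 0.553^k ≤ 1e-10/7.08e-2 = 1.41243e-09.
k ≥ ln(1.41243e-09)/ln(0.553) = -20.3780/-0.59240 = 34.399.
Smallest integer k = 35.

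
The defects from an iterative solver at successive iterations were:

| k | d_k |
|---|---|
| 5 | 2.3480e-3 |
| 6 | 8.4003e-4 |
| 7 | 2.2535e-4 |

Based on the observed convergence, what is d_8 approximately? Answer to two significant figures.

First estimate the order: p ≈ ln(d_7/d_6) / ln(d_6/d_5) = ln(2.2535e-4/8.4003e-4)/ln(8.4003e-4/2.3480e-3) = ln(0.268264)/ln(0.357764) ≈ 1.2801.
Then d_8 ≈ d_7·(d_7/d_6)^p = 2.2535e-4·(0.268264)^1.2801 = 2.2535e-4·0.185568 ≈ 4.182e-05.

4.2e-5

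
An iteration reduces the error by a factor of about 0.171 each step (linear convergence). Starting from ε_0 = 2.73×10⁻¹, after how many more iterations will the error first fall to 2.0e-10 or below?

12

After k steps, ε_k ≈ 2.73×10⁻¹·0.171^k.
Need 0.171^k ≤ 2.0e-10/2.73×10⁻¹ = 7.32601e-10.
k ≥ ln(7.32601e-10)/ln(0.171) = -21.0344/-1.76609 = 11.910.
Smallest integer k = 12.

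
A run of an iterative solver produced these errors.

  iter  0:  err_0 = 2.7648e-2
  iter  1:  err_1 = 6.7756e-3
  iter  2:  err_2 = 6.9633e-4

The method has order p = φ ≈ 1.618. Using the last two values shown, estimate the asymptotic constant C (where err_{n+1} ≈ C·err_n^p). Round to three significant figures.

2.25

C ≈ err_2 / err_1^1.618
  = 6.9633e-4 / (6.7756e-3)^1.618
  = 6.9633e-4 / 0.000309367 ≈ 2.2508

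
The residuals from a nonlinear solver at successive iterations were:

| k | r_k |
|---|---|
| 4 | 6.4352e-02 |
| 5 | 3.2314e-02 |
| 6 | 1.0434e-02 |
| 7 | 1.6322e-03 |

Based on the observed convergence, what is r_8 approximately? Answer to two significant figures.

First estimate the order: p ≈ ln(r_7/r_6) / ln(r_6/r_5) = ln(1.6322e-03/1.0434e-02)/ln(1.0434e-02/3.2314e-02) = ln(0.156431)/ln(0.322894) ≈ 1.6411.
Then r_8 ≈ r_7·(r_7/r_6)^p = 1.6322e-03·(0.156431)^1.6411 = 1.6322e-03·0.0476215 ≈ 7.773e-05.

7.8e-5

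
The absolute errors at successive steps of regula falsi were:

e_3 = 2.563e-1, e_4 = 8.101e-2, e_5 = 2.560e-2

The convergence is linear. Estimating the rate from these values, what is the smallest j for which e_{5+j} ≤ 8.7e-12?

19

Rate ρ ≈ e_5/e_4 = 2.560e-2/8.101e-2 = 0.3160.
After j more steps, e_{5+j} ≈ 2.560e-2·ρ^j; need ρ^j ≤ 8.7e-12/2.560e-2 = 3.39844e-10.
j ≥ ln(3.39844e-10)/ln(0.3160) = -21.8025/-1.15201 = 18.926.
So 19 more iterations are needed.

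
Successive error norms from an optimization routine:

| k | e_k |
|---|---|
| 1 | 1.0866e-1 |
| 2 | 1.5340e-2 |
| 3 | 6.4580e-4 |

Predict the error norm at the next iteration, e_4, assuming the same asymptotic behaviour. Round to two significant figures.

First estimate the order: p ≈ ln(e_3/e_2) / ln(e_2/e_1) = ln(6.4580e-4/1.5340e-2)/ln(1.5340e-2/1.0866e-1) = ln(0.0420991)/ln(0.141174) ≈ 1.6180.
Then e_4 ≈ e_3·(e_3/e_2)^p = 6.4580e-4·(0.0420991)^1.6180 = 6.4580e-4·0.00594393 ≈ 3.839e-06.

3.8e-6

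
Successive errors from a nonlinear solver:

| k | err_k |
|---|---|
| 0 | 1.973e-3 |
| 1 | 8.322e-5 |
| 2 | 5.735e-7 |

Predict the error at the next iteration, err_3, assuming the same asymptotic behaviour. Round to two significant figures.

First estimate the order: p ≈ ln(err_2/err_1) / ln(err_1/err_0) = ln(5.735e-7/8.322e-5)/ln(8.322e-5/1.973e-3) = ln(0.00689137)/ln(0.0421794) ≈ 1.5723.
Then err_3 ≈ err_2·(err_2/err_1)^p = 5.735e-7·(0.00689137)^1.5723 = 5.735e-7·0.000399179 ≈ 2.289e-10.

2.3e-10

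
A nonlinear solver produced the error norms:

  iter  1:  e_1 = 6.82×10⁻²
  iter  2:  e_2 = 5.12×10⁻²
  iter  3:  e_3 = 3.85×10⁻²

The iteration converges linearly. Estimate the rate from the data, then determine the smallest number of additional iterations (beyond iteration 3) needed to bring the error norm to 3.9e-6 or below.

33

Rate ρ ≈ e_3/e_2 = 3.85×10⁻²/5.12×10⁻² = 0.7520.
After j more steps, e_{3+j} ≈ 3.85×10⁻²·ρ^j; need ρ^j ≤ 3.9e-6/3.85×10⁻² = 0.000101299.
j ≥ ln(0.000101299)/ln(0.7520) = -9.1974/-0.28502 = 32.269.
So 33 more iterations are needed.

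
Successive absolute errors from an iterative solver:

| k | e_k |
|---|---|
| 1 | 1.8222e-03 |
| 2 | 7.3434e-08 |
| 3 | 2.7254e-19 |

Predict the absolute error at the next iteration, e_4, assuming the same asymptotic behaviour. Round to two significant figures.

5.1e-49

First estimate the order: p ≈ ln(e_3/e_2) / ln(e_2/e_1) = ln(2.7254e-19/7.3434e-08)/ln(7.3434e-08/1.8222e-03) = ln(3.71136e-12)/ln(4.02996e-05) ≈ 2.6010.
Then e_4 ≈ e_3·(e_3/e_2)^p = 2.7254e-19·(3.71136e-12)^2.6010 = 2.7254e-19·1.85933e-30 ≈ 5.067e-49.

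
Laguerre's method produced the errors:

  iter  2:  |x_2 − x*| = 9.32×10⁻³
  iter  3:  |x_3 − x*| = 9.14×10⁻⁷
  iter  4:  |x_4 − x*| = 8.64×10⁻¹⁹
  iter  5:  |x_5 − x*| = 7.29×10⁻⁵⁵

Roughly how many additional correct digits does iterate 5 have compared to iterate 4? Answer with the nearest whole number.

Digits gained ≈ log₁₀(|x_4 − x*|/|x_5 − x*|) = log₁₀(8.64×10⁻¹⁹/7.29×10⁻⁵⁵) = log₁₀(1.18519e+36) ≈ 36.074.

36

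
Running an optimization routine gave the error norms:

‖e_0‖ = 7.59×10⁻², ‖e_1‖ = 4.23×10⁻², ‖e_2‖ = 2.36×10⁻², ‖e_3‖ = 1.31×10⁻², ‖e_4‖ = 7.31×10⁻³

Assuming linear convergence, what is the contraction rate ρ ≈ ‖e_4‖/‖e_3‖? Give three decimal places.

0.558

ρ ≈ ‖e_4‖/‖e_3‖ = 7.31×10⁻³/1.31×10⁻² = 0.55802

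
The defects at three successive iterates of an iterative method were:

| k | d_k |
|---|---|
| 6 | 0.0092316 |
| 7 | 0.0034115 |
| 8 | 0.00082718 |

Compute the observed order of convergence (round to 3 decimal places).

1.423

p ≈ ln(d_8/d_7) / ln(d_7/d_6)
  = ln(0.00082718/0.0034115) / ln(0.0034115/0.0092316)
  = ln(0.242468) / ln(0.369546)
  = -1.416886 / -0.995480 ≈ 1.423319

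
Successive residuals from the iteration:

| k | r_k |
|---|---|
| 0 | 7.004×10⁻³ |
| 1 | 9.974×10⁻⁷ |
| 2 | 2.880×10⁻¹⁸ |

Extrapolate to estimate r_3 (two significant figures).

First estimate the order: p ≈ ln(r_2/r_1) / ln(r_1/r_0) = ln(2.880×10⁻¹⁸/9.974×10⁻⁷)/ln(9.974×10⁻⁷/7.004×10⁻³) = ln(2.88751e-12)/ln(0.000142404) ≈ 3.0000.
Then r_3 ≈ r_2·(r_2/r_1)^p = 2.880×10⁻¹⁸·(2.88751e-12)^3.0000 = 2.880×10⁻¹⁸·2.40752e-35 ≈ 6.934e-53.

6.9e-53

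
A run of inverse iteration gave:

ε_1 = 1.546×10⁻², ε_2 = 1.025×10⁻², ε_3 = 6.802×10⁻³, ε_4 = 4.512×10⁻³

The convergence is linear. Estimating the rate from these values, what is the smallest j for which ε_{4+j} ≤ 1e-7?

27

Rate ρ ≈ ε_4/ε_3 = 4.512×10⁻³/6.802×10⁻³ = 0.6633.
After j more steps, ε_{4+j} ≈ 4.512×10⁻³·ρ^j; need ρ^j ≤ 1e-7/4.512×10⁻³ = 2.21631e-05.
j ≥ ln(2.21631e-05)/ln(0.6633) = -10.7171/-0.41053 = 26.106.
So 27 more iterations are needed.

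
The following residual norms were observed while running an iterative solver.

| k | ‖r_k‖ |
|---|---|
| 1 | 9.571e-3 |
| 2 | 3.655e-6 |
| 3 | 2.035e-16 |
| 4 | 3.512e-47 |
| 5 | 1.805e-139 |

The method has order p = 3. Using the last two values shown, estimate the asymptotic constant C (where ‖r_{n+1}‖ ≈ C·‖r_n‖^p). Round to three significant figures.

C ≈ ‖r_5‖ / ‖r_4‖^3
  = 1.805e-139 / (3.512e-47)^3
  = 1.805e-139 / 4.33175e-140 ≈ 4.1669

4.17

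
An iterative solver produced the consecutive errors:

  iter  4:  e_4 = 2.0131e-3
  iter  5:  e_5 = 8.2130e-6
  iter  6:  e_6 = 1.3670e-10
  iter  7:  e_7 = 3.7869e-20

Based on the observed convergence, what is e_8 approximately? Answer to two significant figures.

First estimate the order: p ≈ ln(e_7/e_6) / ln(e_6/e_5) = ln(3.7869e-20/1.3670e-10)/ln(1.3670e-10/8.2130e-6) = ln(2.77023e-10)/ln(1.66443e-05) ≈ 2.0000.
Then e_8 ≈ e_7·(e_7/e_6)^p = 3.7869e-20·(2.77023e-10)^2.0000 = 3.7869e-20·7.67417e-20 ≈ 2.906e-39.

2.9e-39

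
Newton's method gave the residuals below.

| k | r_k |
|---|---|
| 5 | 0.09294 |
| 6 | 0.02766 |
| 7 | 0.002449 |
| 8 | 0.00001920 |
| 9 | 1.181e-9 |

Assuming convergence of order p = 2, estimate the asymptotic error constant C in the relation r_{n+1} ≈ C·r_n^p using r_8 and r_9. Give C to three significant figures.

C ≈ r_9 / r_8^2
  = 1.181e-9 / (0.00001920)^2
  = 1.181e-9 / 3.6864e-10 ≈ 3.2037

3.20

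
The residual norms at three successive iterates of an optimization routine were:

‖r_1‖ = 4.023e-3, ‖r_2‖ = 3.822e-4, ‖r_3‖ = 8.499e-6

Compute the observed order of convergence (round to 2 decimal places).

p ≈ ln(‖r_3‖/‖r_2‖) / ln(‖r_2‖/‖r_1‖)
  = ln(8.499e-6/3.822e-4) / ln(3.822e-4/4.023e-3)
  = ln(0.022237) / ln(0.0950037)
  = -3.80600 / -2.35384 ≈ 1.61693

1.62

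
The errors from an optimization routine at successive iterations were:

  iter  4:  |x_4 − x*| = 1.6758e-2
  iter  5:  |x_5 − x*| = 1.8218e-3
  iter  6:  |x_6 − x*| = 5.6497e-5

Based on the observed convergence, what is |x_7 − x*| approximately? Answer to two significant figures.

2.5e-7

First estimate the order: p ≈ ln(|x_6 − x*|/|x_5 − x*|) / ln(|x_5 − x*|/|x_4 − x*|) = ln(5.6497e-5/1.8218e-3)/ln(1.8218e-3/1.6758e-2) = ln(0.0310116)/ln(0.108712) ≈ 1.5653.
Then |x_7 − x*| ≈ |x_6 − x*|·(|x_6 − x*|/|x_5 − x*|)^p = 5.6497e-5·(0.0310116)^1.5653 = 5.6497e-5·0.00435294 ≈ 2.459e-07.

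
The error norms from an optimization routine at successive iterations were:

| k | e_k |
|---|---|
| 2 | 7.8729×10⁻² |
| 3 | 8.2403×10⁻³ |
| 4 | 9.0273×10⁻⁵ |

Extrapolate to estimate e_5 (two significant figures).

First estimate the order: p ≈ ln(e_4/e_3) / ln(e_3/e_2) = ln(9.0273×10⁻⁵/8.2403×10⁻³)/ln(8.2403×10⁻³/7.8729×10⁻²) = ln(0.0109551)/ln(0.104667) ≈ 2.0000.
Then e_5 ≈ e_4·(e_4/e_3)^p = 9.0273×10⁻⁵·(0.0109551)^2.0000 = 9.0273×10⁻⁵·0.000120014 ≈ 1.083e-08.

1.1e-8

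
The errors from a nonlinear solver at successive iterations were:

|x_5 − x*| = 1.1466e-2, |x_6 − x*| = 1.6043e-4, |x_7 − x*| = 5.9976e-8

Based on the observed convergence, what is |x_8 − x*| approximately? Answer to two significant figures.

First estimate the order: p ≈ ln(|x_7 − x*|/|x_6 − x*|) / ln(|x_6 − x*|/|x_5 − x*|) = ln(5.9976e-8/1.6043e-4)/ln(1.6043e-4/1.1466e-2) = ln(0.000373845)/ln(0.0139918) ≈ 1.8485.
Then |x_8 − x*| ≈ |x_7 − x*|·(|x_7 − x*|/|x_6 − x*|)^p = 5.9976e-8·(0.000373845)^1.8485 = 5.9976e-8·4.61977e-07 ≈ 2.771e-14.

2.8e-14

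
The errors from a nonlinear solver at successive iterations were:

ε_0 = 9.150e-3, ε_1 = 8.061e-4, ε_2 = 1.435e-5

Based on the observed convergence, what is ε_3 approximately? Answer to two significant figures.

First estimate the order: p ≈ ln(ε_2/ε_1) / ln(ε_1/ε_0) = ln(1.435e-5/8.061e-4)/ln(8.061e-4/9.150e-3) = ln(0.0178018)/ln(0.0880984) ≈ 1.6583.
Then ε_3 ≈ ε_2·(ε_2/ε_1)^p = 1.435e-5·(0.0178018)^1.6583 = 1.435e-5·0.00125529 ≈ 1.801e-08.

1.8e-8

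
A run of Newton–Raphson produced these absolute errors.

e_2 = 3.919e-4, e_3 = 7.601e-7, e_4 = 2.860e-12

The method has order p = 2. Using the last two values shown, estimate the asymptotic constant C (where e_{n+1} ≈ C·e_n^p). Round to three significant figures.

4.95

C ≈ e_4 / e_3^2
  = 2.860e-12 / (7.601e-7)^2
  = 2.860e-12 / 5.77752e-13 ≈ 4.9502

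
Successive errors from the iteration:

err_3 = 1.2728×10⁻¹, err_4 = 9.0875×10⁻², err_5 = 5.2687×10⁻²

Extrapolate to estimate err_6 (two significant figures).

2.2e-2

First estimate the order: p ≈ ln(err_5/err_4) / ln(err_4/err_3) = ln(5.2687×10⁻²/9.0875×10⁻²)/ln(9.0875×10⁻²/1.2728×10⁻¹) = ln(0.579774)/ln(0.713977) ≈ 1.6180.
Then err_6 ≈ err_5·(err_5/err_4)^p = 5.2687×10⁻²·(0.579774)^1.6180 = 5.2687×10⁻²·0.413955 ≈ 0.02181.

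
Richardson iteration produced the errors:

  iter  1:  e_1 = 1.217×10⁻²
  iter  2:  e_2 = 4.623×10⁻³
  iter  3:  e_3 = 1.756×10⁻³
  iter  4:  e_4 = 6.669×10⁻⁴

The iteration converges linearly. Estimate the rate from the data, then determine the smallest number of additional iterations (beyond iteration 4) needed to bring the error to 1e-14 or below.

Rate ρ ≈ e_4/e_3 = 6.669×10⁻⁴/1.756×10⁻³ = 0.3798.
After j more steps, e_{4+j} ≈ 6.669×10⁻⁴·ρ^j; need ρ^j ≤ 1e-14/6.669×10⁻⁴ = 1.49948e-11.
j ≥ ln(1.49948e-11)/ln(0.3798) = -24.9233/-0.96811 = 25.744.
So 26 more iterations are needed.

26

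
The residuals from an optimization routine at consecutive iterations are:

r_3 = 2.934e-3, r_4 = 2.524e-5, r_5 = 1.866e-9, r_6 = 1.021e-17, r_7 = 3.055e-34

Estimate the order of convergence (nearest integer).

Consecutive ratios: r_7/r_6 = 3.055e-34/1.021e-17 = 2.99216e-17, r_6/r_5 = 1.021e-17/1.866e-9 = 5.4716e-09.
p ≈ ln(2.99216e-17)/ln(5.4716e-09) = -38.0479/-19.0237 ≈ 2.00.
So the convergence is quadratic (order 2).

2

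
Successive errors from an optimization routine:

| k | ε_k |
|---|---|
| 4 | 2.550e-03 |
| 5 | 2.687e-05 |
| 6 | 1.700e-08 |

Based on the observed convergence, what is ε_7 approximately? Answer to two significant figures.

First estimate the order: p ≈ ln(ε_6/ε_5) / ln(ε_5/ε_4) = ln(1.700e-08/2.687e-05)/ln(2.687e-05/2.550e-03) = ln(0.000632676)/ln(0.0105373) ≈ 1.6178.
Then ε_7 ≈ ε_6·(ε_6/ε_5)^p = 1.700e-08·(0.000632676)^1.6178 = 1.700e-08·6.68269e-06 ≈ 1.136e-13.

1.1e-13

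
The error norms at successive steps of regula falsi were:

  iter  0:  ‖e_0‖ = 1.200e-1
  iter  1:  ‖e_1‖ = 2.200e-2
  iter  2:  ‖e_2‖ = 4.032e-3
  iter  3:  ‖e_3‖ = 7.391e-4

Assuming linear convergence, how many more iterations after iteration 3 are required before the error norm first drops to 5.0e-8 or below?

Rate ρ ≈ ‖e_3‖/‖e_2‖ = 7.391e-4/4.032e-3 = 0.1833.
After j more steps, ‖e_{3+j}‖ ≈ 7.391e-4·ρ^j; need ρ^j ≤ 5.0e-8/7.391e-4 = 6.76498e-05.
j ≥ ln(6.76498e-05)/ln(0.1833) = -9.6012/-1.69663 = 5.659.
So 6 more iterations are needed.

6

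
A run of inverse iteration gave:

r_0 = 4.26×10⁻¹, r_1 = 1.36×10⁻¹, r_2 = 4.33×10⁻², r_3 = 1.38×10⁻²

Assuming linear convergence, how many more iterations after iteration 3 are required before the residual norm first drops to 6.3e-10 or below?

Rate ρ ≈ r_3/r_2 = 1.38×10⁻²/4.33×10⁻² = 0.3187.
After j more steps, r_{3+j} ≈ 1.38×10⁻²·ρ^j; need ρ^j ≤ 6.3e-10/1.38×10⁻² = 4.56522e-08.
j ≥ ln(4.56522e-08)/ln(0.3187) = -16.9022/-1.14351 = 14.781.
So 15 more iterations are needed.

15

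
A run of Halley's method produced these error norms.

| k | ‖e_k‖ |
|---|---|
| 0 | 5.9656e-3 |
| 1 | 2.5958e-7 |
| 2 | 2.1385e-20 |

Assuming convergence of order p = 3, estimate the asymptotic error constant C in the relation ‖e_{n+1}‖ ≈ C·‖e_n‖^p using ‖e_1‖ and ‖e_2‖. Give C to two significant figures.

C ≈ ‖e_2‖ / ‖e_1‖^3
  = 2.1385e-20 / (2.5958e-7)^3
  = 2.1385e-20 / 1.7491e-20 ≈ 1.2226

1.2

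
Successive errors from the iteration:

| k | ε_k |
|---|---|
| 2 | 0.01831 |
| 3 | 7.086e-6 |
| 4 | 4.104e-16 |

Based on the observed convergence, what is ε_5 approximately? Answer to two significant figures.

8.0e-47

First estimate the order: p ≈ ln(ε_4/ε_3) / ln(ε_3/ε_2) = ln(4.104e-16/7.086e-6)/ln(7.086e-6/0.01831) = ln(5.7917e-11)/ln(0.000387002) ≈ 3.0001.
Then ε_5 ≈ ε_4·(ε_4/ε_3)^p = 4.104e-16·(5.7917e-11)^3.0001 = 4.104e-16·1.93818e-31 ≈ 7.954e-47.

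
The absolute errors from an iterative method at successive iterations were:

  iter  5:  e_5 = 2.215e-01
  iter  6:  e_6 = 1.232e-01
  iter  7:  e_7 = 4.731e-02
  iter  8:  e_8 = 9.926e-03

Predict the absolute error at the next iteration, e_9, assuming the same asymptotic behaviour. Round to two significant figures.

First estimate the order: p ≈ ln(e_8/e_7) / ln(e_7/e_6) = ln(9.926e-03/4.731e-02)/ln(4.731e-02/1.232e-01) = ln(0.209808)/ln(0.38401) ≈ 1.6316.
Then e_9 ≈ e_8·(e_8/e_7)^p = 9.926e-03·(0.209808)^1.6316 = 9.926e-03·0.0782501 ≈ 0.0007767.

7.8e-4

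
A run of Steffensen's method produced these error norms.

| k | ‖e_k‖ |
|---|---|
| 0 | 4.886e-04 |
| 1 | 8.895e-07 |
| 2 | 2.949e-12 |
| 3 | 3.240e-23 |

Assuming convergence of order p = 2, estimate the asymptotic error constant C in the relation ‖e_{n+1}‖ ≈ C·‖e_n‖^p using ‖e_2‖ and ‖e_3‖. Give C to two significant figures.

3.7

C ≈ ‖e_3‖ / ‖e_2‖^2
  = 3.240e-23 / (2.949e-12)^2
  = 3.240e-23 / 8.6966e-24 ≈ 3.7256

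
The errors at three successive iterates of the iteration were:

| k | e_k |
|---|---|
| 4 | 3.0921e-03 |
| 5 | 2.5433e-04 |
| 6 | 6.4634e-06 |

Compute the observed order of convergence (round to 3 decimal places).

1.470

p ≈ ln(e_6/e_5) / ln(e_5/e_4)
  = ln(6.4634e-06/2.5433e-04) / ln(2.5433e-04/3.0921e-03)
  = ln(0.0254134) / ln(0.0822515)
  = -3.672479 / -2.497974 ≈ 1.470183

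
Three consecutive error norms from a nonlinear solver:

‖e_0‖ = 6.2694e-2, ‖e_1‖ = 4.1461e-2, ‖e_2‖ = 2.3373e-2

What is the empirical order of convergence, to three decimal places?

p ≈ ln(‖e_2‖/‖e_1‖) / ln(‖e_1‖/‖e_0‖)
  = ln(2.3373e-2/4.1461e-2) / ln(4.1461e-2/6.2694e-2)
  = ln(0.563735) / ln(0.661323)
  = -0.573171 / -0.413513 ≈ 1.386102

1.386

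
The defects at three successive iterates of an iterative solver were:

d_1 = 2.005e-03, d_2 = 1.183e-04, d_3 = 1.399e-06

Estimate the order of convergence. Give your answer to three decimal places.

p ≈ ln(d_3/d_2) / ln(d_2/d_1)
  = ln(1.399e-06/1.183e-04) / ln(1.183e-04/2.005e-03)
  = ln(0.0118259) / ln(0.0590025)
  = -4.437463 / -2.830175 ≈ 1.567911

1.568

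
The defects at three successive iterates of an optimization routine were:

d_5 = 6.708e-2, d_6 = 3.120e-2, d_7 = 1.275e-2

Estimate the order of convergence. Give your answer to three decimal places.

p ≈ ln(d_7/d_6) / ln(d_6/d_5)
  = ln(1.275e-2/3.120e-2) / ln(3.120e-2/6.708e-2)
  = ln(0.408654) / ln(0.465116)
  = -0.894886 / -0.765468 ≈ 1.169070

1.169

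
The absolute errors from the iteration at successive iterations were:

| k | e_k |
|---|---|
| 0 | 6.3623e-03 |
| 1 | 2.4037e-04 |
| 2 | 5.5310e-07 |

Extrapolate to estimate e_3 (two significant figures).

First estimate the order: p ≈ ln(e_2/e_1) / ln(e_1/e_0) = ln(5.5310e-07/2.4037e-04)/ln(2.4037e-04/6.3623e-03) = ln(0.00230104)/ln(0.0377804) ≈ 1.8542.
Then e_3 ≈ e_2·(e_2/e_1)^p = 5.5310e-07·(0.00230104)^1.8542 = 5.5310e-07·1.28375e-05 ≈ 7.1e-12.

7.1e-12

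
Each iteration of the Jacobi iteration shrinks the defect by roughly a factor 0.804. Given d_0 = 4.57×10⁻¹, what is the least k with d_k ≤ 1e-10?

102

After k steps, d_k ≈ 4.57×10⁻¹·0.804^k.
Need 0.804^k ≤ 1e-10/4.57×10⁻¹ = 2.18818e-10.
k ≥ ln(2.18818e-10)/ln(0.804) = -22.2428/-0.21816 = 101.956.
Smallest integer k = 102.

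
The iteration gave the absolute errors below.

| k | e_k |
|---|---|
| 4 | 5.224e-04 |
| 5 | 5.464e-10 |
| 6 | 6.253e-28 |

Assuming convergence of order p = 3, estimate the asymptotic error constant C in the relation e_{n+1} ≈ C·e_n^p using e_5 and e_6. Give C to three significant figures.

C ≈ e_6 / e_5^3
  = 6.253e-28 / (5.464e-10)^3
  = 6.253e-28 / 1.63129e-28 ≈ 3.8332

3.83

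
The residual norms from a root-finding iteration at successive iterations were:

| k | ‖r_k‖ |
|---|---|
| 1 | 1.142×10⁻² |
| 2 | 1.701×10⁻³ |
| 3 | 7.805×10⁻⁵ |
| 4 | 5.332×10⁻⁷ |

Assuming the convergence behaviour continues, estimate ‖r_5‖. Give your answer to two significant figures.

1.7e-10

First estimate the order: p ≈ ln(‖r_4‖/‖r_3‖) / ln(‖r_3‖/‖r_2‖) = ln(5.332×10⁻⁷/7.805×10⁻⁵)/ln(7.805×10⁻⁵/1.701×10⁻³) = ln(0.00683152)/ln(0.0458848) ≈ 1.6180.
Then ‖r_5‖ ≈ ‖r_4‖·(‖r_4‖/‖r_3‖)^p = 5.332×10⁻⁷·(0.00683152)^1.6180 = 5.332×10⁻⁷·0.000313508 ≈ 1.672e-10.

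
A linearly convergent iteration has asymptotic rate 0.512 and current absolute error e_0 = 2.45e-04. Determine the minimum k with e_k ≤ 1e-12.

After k steps, e_k ≈ 2.45e-04·0.512^k.
Need 0.512^k ≤ 1e-12/2.45e-04 = 4.08163e-09.
k ≥ ln(4.08163e-09)/ln(0.512) = -19.3168/-0.66943 = 28.856.
Smallest integer k = 29.

29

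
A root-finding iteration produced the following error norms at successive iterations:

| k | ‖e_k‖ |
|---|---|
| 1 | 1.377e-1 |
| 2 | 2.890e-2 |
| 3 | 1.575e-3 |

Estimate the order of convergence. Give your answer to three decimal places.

p ≈ ln(‖e_3‖/‖e_2‖) / ln(‖e_2‖/‖e_1‖)
  = ln(1.575e-3/2.890e-2) / ln(2.890e-2/1.377e-1)
  = ln(0.0544983) / ln(0.209877)
  = -2.909586 / -1.561234 ≈ 1.863645

1.864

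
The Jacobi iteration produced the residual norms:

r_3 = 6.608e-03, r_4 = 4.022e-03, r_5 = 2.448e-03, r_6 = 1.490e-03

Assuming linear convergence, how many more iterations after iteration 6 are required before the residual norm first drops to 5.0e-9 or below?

26

Rate ρ ≈ r_6/r_5 = 1.490e-03/2.448e-03 = 0.6087.
After j more steps, r_{6+j} ≈ 1.490e-03·ρ^j; need ρ^j ≤ 5.0e-9/1.490e-03 = 3.3557e-06.
j ≥ ln(3.3557e-06)/ln(0.6087) = -12.6049/-0.49643 = 25.391.
So 26 more iterations are needed.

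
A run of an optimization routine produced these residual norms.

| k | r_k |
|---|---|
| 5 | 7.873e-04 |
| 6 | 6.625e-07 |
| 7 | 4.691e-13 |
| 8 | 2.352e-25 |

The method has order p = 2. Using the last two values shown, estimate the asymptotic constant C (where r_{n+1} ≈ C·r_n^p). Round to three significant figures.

C ≈ r_8 / r_7^2
  = 2.352e-25 / (4.691e-13)^2
  = 2.352e-25 / 2.20055e-25 ≈ 1.0688

1.07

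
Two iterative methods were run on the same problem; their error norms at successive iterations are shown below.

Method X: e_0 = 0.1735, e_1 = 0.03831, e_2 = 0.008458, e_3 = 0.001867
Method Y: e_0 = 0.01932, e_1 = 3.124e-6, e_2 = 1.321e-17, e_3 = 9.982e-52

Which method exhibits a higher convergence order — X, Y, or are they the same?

Y

Method X: p ≈ ln(0.001867/0.008458)/ln(0.008458/0.03831) ≈ 1.00.
Method Y: p ≈ ln(9.982e-52/1.321e-17)/ln(1.321e-17/3.124e-6) ≈ 3.00.
Method Y has the higher order (≈3.0 vs ≈1.0).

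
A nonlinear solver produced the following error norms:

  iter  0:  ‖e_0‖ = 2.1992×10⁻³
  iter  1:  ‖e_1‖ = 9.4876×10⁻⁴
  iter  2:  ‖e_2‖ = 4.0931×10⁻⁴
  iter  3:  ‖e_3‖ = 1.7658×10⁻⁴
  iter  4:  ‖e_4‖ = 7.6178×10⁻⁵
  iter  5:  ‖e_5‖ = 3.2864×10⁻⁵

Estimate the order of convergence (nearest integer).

1

Consecutive ratios: ‖e_5‖/‖e_4‖ = 3.2864×10⁻⁵/7.6178×10⁻⁵ = 0.431411, ‖e_4‖/‖e_3‖ = 7.6178×10⁻⁵/1.7658×10⁻⁴ = 0.431408.
p ≈ ln(0.431411)/ln(0.431408) = -0.8407/-0.8407 ≈ 1.00.
So the convergence is linear (order 1).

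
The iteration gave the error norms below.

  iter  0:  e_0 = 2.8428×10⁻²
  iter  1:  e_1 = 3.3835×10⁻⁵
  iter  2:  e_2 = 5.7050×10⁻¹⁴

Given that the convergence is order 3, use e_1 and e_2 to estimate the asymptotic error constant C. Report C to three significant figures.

1.47

C ≈ e_2 / e_1^3
  = 5.7050×10⁻¹⁴ / (3.3835×10⁻⁵)^3
  = 5.7050×10⁻¹⁴ / 3.87346e-14 ≈ 1.4728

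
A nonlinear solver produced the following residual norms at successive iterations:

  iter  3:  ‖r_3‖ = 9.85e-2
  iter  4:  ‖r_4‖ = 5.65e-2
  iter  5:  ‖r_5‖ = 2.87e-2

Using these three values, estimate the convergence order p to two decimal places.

1.22

p ≈ ln(‖r_5‖/‖r_4‖) / ln(‖r_4‖/‖r_3‖)
  = ln(2.87e-2/5.65e-2) / ln(5.65e-2/9.85e-2)
  = ln(0.507965) / ln(0.573604)
  = -0.67734 / -0.55582 ≈ 1.21863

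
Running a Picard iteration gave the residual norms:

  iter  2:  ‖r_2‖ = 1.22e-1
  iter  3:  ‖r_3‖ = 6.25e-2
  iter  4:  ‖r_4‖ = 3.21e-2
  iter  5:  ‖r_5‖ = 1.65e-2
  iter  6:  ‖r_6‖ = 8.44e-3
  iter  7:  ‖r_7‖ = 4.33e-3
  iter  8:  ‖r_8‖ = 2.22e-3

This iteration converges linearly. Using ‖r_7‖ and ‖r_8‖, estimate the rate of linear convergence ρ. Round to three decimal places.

0.513

ρ ≈ ‖r_8‖/‖r_7‖ = 2.22e-3/4.33e-3 = 0.51270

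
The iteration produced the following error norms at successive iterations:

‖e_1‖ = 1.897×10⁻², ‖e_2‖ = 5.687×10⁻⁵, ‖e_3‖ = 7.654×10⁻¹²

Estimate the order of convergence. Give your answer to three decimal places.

p ≈ ln(‖e_3‖/‖e_2‖) / ln(‖e_2‖/‖e_1‖)
  = ln(7.654×10⁻¹²/5.687×10⁻⁵) / ln(5.687×10⁻⁵/1.897×10⁻²)
  = ln(1.34588e-07) / ln(0.00299789)
  = -15.821048 / -5.809847 ≈ 2.723144

2.723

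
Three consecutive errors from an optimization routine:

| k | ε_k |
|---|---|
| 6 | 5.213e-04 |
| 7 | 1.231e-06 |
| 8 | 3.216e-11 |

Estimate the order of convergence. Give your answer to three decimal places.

p ≈ ln(ε_8/ε_7) / ln(ε_7/ε_6)
  = ln(3.216e-11/1.231e-06) / ln(1.231e-06/5.213e-04)
  = ln(2.61251e-05) / ln(0.0023614)
  = -10.552614 / -6.048501 ≈ 1.744666

1.745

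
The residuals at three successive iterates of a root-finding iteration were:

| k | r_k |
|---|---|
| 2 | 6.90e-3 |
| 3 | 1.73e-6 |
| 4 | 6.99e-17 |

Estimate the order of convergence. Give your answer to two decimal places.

p ≈ ln(r_4/r_3) / ln(r_3/r_2)
  = ln(6.99e-17/1.73e-6) / ln(1.73e-6/6.90e-3)
  = ln(4.04046e-11) / ln(0.000250725)
  = -23.93208 / -8.29115 ≈ 2.88646

2.89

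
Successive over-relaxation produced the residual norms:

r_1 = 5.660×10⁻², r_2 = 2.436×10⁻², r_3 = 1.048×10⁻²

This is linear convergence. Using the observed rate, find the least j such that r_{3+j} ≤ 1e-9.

20

Rate ρ ≈ r_3/r_2 = 1.048×10⁻²/2.436×10⁻² = 0.4302.
After j more steps, r_{3+j} ≈ 1.048×10⁻²·ρ^j; need ρ^j ≤ 1e-9/1.048×10⁻² = 9.54198e-08.
j ≥ ln(9.54198e-08)/ln(0.4302) = -16.1650/-0.84351 = 19.164.
So 20 more iterations are needed.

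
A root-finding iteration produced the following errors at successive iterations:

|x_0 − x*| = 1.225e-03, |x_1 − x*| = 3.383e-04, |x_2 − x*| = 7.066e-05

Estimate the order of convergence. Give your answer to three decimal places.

p ≈ ln(|x_2 − x*|/|x_1 − x*|) / ln(|x_1 − x*|/|x_0 − x*|)
  = ln(7.066e-05/3.383e-04) / ln(3.383e-04/1.225e-03)
  = ln(0.208868) / ln(0.276163)
  = -1.566053 / -1.286764 ≈ 1.217048

1.217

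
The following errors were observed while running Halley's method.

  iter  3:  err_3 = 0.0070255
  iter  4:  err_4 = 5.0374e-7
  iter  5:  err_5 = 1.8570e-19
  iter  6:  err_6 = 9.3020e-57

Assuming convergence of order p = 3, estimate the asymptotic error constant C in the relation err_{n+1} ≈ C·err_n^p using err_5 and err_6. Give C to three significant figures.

1.45

C ≈ err_6 / err_5^3
  = 9.3020e-57 / (1.8570e-19)^3
  = 9.3020e-57 / 6.40377e-57 ≈ 1.4526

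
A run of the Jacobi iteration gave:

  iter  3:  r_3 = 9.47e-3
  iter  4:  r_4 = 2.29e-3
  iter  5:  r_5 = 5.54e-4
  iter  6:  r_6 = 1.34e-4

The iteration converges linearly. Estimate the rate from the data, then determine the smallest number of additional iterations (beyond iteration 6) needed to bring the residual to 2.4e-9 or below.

8

Rate ρ ≈ r_6/r_5 = 1.34e-4/5.54e-4 = 0.2419.
After j more steps, r_{6+j} ≈ 1.34e-4·ρ^j; need ρ^j ≤ 2.4e-9/1.34e-4 = 1.79104e-05.
j ≥ ln(1.79104e-05)/ln(0.2419) = -10.9301/-1.41923 = 7.701.
So 8 more iterations are needed.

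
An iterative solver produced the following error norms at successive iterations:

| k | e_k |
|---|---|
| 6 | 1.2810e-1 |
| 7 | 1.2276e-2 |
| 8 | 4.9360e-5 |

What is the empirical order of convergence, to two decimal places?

2.35

p ≈ ln(e_8/e_7) / ln(e_7/e_6)
  = ln(4.9360e-5/1.2276e-2) / ln(1.2276e-2/1.2810e-1)
  = ln(0.00402085) / ln(0.0958314)
  = -5.51626 / -2.34516 ≈ 2.35219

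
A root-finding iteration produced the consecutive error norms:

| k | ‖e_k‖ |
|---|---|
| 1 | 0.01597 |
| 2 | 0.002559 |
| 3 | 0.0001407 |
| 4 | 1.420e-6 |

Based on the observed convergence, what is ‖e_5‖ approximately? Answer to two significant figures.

First estimate the order: p ≈ ln(‖e_4‖/‖e_3‖) / ln(‖e_3‖/‖e_2‖) = ln(1.420e-6/0.0001407)/ln(0.0001407/0.002559) = ln(0.0100924)/ln(0.0549824) ≈ 1.5844.
Then ‖e_5‖ ≈ ‖e_4‖·(‖e_4‖/‖e_3‖)^p = 1.420e-6·(0.0100924)^1.5844 = 1.420e-6·0.000687906 ≈ 9.768e-10.

9.8e-10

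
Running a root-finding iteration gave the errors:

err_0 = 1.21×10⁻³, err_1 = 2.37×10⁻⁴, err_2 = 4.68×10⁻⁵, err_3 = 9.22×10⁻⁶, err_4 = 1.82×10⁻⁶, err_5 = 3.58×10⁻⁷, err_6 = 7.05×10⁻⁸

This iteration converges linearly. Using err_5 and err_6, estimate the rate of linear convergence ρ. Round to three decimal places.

ρ ≈ err_6/err_5 = 7.05×10⁻⁸/3.58×10⁻⁷ = 0.19693

0.197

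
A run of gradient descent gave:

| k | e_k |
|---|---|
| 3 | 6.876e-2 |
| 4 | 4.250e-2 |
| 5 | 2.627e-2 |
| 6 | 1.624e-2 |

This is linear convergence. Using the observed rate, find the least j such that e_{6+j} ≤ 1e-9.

Rate ρ ≈ e_6/e_5 = 1.624e-2/2.627e-2 = 0.6182.
After j more steps, e_{6+j} ≈ 1.624e-2·ρ^j; need ρ^j ≤ 1e-9/1.624e-2 = 6.15764e-08.
j ≥ ln(6.15764e-08)/ln(0.6182) = -16.6030/-0.48094 = 34.522.
So 35 more iterations are needed.

35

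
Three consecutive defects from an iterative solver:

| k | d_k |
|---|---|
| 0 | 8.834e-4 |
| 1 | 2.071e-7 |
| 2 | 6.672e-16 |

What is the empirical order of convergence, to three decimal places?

p ≈ ln(d_2/d_1) / ln(d_1/d_0)
  = ln(6.672e-16/2.071e-7) / ln(2.071e-7/8.834e-4)
  = ln(3.22163e-09) / ln(0.000234435)
  = -19.553378 / -8.358332 ≈ 2.339388

2.339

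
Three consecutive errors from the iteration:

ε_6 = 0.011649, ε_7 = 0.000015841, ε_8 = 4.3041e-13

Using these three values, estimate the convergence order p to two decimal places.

p ≈ ln(ε_8/ε_7) / ln(ε_7/ε_6)
  = ln(4.3041e-13/0.000015841) / ln(0.000015841/0.011649)
  = ln(2.71706e-08) / ln(0.00135986)
  = -17.42113 / -6.60037 ≈ 2.63942

2.64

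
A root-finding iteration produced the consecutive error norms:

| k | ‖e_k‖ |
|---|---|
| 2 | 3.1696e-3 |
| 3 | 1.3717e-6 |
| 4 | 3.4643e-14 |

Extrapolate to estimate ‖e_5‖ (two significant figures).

2.4e-31

First estimate the order: p ≈ ln(‖e_4‖/‖e_3‖) / ln(‖e_3‖/‖e_2‖) = ln(3.4643e-14/1.3717e-6)/ln(1.3717e-6/3.1696e-3) = ln(2.52555e-08)/ln(0.000432768) ≈ 2.2587.
Then ‖e_5‖ ≈ ‖e_4‖·(‖e_4‖/‖e_3‖)^p = 3.4643e-14·(2.52555e-08)^2.2587 = 3.4643e-14·6.9056e-18 ≈ 2.392e-31.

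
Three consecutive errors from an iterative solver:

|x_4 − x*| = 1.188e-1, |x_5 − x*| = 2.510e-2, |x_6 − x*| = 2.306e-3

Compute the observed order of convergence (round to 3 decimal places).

1.536

p ≈ ln(|x_6 − x*|/|x_5 − x*|) / ln(|x_5 − x*|/|x_4 − x*|)
  = ln(2.306e-3/2.510e-2) / ln(2.510e-2/1.188e-1)
  = ln(0.0918725) / ln(0.211279)
  = -2.387354 / -1.554576 ≈ 1.535695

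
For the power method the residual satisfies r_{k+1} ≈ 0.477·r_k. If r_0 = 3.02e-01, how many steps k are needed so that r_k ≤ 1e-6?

18

After k steps, r_k ≈ 3.02e-01·0.477^k.
Need 0.477^k ≤ 1e-6/3.02e-01 = 3.31126e-06.
k ≥ ln(3.31126e-06)/ln(0.477) = -12.6182/-0.74024 = 17.046.
Smallest integer k = 18.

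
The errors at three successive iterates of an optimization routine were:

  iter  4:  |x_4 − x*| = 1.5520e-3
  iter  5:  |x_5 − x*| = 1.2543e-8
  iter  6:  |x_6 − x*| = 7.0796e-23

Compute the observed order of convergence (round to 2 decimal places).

2.80

p ≈ ln(|x_6 − x*|/|x_5 − x*|) / ln(|x_5 − x*|/|x_4 − x*|)
  = ln(7.0796e-23/1.2543e-8) / ln(1.2543e-8/1.5520e-3)
  = ln(5.64426e-15) / ln(8.08183e-06)
  = -32.80814 / -11.72589 ≈ 2.79792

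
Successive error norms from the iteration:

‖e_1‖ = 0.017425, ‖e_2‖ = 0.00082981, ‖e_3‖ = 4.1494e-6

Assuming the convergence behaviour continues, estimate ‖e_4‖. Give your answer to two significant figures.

First estimate the order: p ≈ ln(‖e_3‖/‖e_2‖) / ln(‖e_2‖/‖e_1‖) = ln(4.1494e-6/0.00082981)/ln(0.00082981/0.017425) = ln(0.00500042)/ln(0.0476218) ≈ 1.7403.
Then ‖e_4‖ ≈ ‖e_3‖·(‖e_3‖/‖e_2‖)^p = 4.1494e-6·(0.00500042)^1.7403 = 4.1494e-6·9.89876e-05 ≈ 4.107e-10.

4.1e-10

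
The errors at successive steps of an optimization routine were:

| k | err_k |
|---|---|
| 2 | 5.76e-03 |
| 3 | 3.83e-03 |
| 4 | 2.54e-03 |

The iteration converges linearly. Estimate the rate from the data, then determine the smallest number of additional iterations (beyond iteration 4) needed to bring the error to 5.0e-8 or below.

Rate ρ ≈ err_4/err_3 = 2.54e-03/3.83e-03 = 0.6632.
After j more steps, err_{4+j} ≈ 2.54e-03·ρ^j; need ρ^j ≤ 5.0e-8/2.54e-03 = 1.9685e-05.
j ≥ ln(1.9685e-05)/ln(0.6632) = -10.8357/-0.41068 = 26.385.
So 27 more iterations are needed.

27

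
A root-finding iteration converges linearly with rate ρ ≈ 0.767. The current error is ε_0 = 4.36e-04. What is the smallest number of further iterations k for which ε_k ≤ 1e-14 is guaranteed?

93

After k steps, ε_k ≈ 4.36e-04·0.767^k.
Need 0.767^k ≤ 1e-14/4.36e-04 = 2.29358e-11.
k ≥ ln(2.29358e-11)/ln(0.767) = -24.4983/-0.26527 = 92.352.
Smallest integer k = 93.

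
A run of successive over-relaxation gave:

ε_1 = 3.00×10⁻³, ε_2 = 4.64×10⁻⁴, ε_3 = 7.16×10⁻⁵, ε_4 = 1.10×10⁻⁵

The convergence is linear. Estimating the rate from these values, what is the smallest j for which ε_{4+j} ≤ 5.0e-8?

Rate ρ ≈ ε_4/ε_3 = 1.10×10⁻⁵/7.16×10⁻⁵ = 0.1536.
After j more steps, ε_{4+j} ≈ 1.10×10⁻⁵·ρ^j; need ρ^j ≤ 5.0e-8/1.10×10⁻⁵ = 0.00454545.
j ≥ ln(0.00454545)/ln(0.1536) = -5.3936/-1.87340 = 2.879.
So 3 more iterations are needed.

3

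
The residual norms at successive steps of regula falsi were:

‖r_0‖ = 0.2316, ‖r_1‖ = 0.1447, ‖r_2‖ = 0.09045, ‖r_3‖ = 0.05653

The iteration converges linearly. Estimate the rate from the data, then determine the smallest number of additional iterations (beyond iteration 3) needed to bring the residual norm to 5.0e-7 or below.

25

Rate ρ ≈ ‖r_3‖/‖r_2‖ = 0.05653/0.09045 = 0.6250.
After j more steps, ‖r_{3+j}‖ ≈ 0.05653·ρ^j; need ρ^j ≤ 5.0e-7/0.05653 = 8.84486e-06.
j ≥ ln(8.84486e-06)/ln(0.6250) = -11.6357/-0.47000 = 24.757.
So 25 more iterations are needed.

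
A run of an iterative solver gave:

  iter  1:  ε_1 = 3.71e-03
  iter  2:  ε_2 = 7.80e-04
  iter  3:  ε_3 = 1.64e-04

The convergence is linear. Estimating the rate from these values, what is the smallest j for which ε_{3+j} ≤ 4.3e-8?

6

Rate ρ ≈ ε_3/ε_2 = 1.64e-04/7.80e-04 = 0.2103.
After j more steps, ε_{3+j} ≈ 1.64e-04·ρ^j; need ρ^j ≤ 4.3e-8/1.64e-04 = 0.000262195.
j ≥ ln(0.000262195)/ln(0.2103) = -8.2464/-1.55922 = 5.289.
So 6 more iterations are needed.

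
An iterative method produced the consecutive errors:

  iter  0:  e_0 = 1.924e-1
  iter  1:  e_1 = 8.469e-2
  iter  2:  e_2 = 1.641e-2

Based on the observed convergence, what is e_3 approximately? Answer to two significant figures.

First estimate the order: p ≈ ln(e_2/e_1) / ln(e_1/e_0) = ln(1.641e-2/8.469e-2)/ln(8.469e-2/1.924e-1) = ln(0.193765)/ln(0.440177) ≈ 1.9999.
Then e_3 ≈ e_2·(e_2/e_1)^p = 1.641e-2·(0.193765)^1.9999 = 1.641e-2·0.037551 ≈ 0.0006162.

6.2e-4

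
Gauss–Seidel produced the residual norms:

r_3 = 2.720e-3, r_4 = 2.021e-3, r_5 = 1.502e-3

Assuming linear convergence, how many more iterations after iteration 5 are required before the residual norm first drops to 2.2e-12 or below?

69

Rate ρ ≈ r_5/r_4 = 1.502e-3/2.021e-3 = 0.7432.
After j more steps, r_{5+j} ≈ 1.502e-3·ρ^j; need ρ^j ≤ 2.2e-12/1.502e-3 = 1.46471e-09.
j ≥ ln(1.46471e-09)/ln(0.7432) = -20.3416/-0.29679 = 68.539.
So 69 more iterations are needed.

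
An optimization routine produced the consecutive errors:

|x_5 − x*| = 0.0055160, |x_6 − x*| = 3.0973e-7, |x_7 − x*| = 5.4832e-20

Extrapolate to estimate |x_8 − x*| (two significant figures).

3.0e-58

First estimate the order: p ≈ ln(|x_7 − x*|/|x_6 − x*|) / ln(|x_6 − x*|/|x_5 − x*|) = ln(5.4832e-20/3.0973e-7)/ln(3.0973e-7/0.0055160) = ln(1.77032e-13)/ln(5.61512e-05) ≈ 3.0000.
Then |x_8 − x*| ≈ |x_7 − x*|·(|x_7 − x*|/|x_6 − x*|)^p = 5.4832e-20·(1.77032e-13)^3.0000 = 5.4832e-20·5.54824e-39 ≈ 3.042e-58.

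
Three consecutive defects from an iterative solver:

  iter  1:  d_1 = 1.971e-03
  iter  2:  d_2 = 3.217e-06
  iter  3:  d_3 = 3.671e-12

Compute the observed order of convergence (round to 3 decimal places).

2.132

p ≈ ln(d_3/d_2) / ln(d_2/d_1)
  = ln(3.671e-12/3.217e-06) / ln(3.217e-06/1.971e-03)
  = ln(1.14113e-06) / ln(0.00163217)
  = -13.683492 / -6.417845 ≈ 2.132101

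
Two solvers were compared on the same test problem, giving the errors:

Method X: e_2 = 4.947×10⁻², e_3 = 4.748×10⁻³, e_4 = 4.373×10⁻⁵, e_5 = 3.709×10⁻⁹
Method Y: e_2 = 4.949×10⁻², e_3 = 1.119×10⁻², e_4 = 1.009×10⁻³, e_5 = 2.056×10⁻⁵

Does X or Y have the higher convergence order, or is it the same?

X

Method X: p ≈ ln(3.709×10⁻⁹/4.373×10⁻⁵)/ln(4.373×10⁻⁵/4.748×10⁻³) ≈ 2.00.
Method Y: p ≈ ln(2.056×10⁻⁵/1.009×10⁻³)/ln(1.009×10⁻³/1.119×10⁻²) ≈ 1.62.
Method X has the higher order (≈2.0 vs ≈1.6).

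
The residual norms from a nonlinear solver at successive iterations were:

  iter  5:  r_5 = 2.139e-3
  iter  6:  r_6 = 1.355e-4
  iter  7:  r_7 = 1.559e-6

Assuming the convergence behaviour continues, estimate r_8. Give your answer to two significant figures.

1.1e-9

First estimate the order: p ≈ ln(r_7/r_6) / ln(r_6/r_5) = ln(1.559e-6/1.355e-4)/ln(1.355e-4/2.139e-3) = ln(0.0115055)/ln(0.0633474) ≈ 1.6182.
Then r_8 ≈ r_7·(r_7/r_6)^p = 1.559e-6·(0.0115055)^1.6182 = 1.559e-6·0.000728043 ≈ 1.135e-09.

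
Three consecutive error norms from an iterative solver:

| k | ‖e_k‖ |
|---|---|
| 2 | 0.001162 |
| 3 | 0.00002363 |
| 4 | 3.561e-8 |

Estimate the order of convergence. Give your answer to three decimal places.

p ≈ ln(‖e_4‖/‖e_3‖) / ln(‖e_3‖/‖e_2‖)
  = ln(3.561e-8/0.00002363) / ln(0.00002363/0.001162)
  = ln(0.00150698) / ln(0.0203356)
  = -6.497648 / -3.895382 ≈ 1.668039

1.668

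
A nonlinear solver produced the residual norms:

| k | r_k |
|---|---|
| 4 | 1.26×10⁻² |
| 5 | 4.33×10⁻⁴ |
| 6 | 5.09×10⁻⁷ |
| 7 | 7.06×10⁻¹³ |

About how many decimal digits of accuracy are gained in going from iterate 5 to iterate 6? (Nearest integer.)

3

Digits gained ≈ log₁₀(r_5/r_6) = log₁₀(4.33×10⁻⁴/5.09×10⁻⁷) = log₁₀(850.688) ≈ 2.930.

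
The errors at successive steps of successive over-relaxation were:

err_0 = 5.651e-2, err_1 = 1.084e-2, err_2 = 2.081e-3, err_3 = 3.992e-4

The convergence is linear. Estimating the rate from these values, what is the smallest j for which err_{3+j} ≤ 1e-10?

10

Rate ρ ≈ err_3/err_2 = 3.992e-4/2.081e-3 = 0.1918.
After j more steps, err_{3+j} ≈ 3.992e-4·ρ^j; need ρ^j ≤ 1e-10/3.992e-4 = 2.50501e-07.
j ≥ ln(2.50501e-07)/ln(0.1918) = -15.1998/-1.65130 = 9.205.
So 10 more iterations are needed.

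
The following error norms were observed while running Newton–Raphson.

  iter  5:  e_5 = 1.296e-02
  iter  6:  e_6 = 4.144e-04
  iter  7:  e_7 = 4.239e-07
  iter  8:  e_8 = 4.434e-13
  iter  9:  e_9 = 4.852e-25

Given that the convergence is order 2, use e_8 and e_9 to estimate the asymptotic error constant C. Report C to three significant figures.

C ≈ e_9 / e_8^2
  = 4.852e-25 / (4.434e-13)^2
  = 4.852e-25 / 1.96604e-25 ≈ 2.4679

2.47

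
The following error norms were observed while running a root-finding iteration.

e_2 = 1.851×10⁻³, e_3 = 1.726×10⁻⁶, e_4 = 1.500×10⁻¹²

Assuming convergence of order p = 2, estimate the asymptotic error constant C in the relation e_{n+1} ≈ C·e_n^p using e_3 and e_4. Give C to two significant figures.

0.50

C ≈ e_4 / e_3^2
  = 1.500×10⁻¹² / (1.726×10⁻⁶)^2
  = 1.500×10⁻¹² / 2.97908e-12 ≈ 0.50351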